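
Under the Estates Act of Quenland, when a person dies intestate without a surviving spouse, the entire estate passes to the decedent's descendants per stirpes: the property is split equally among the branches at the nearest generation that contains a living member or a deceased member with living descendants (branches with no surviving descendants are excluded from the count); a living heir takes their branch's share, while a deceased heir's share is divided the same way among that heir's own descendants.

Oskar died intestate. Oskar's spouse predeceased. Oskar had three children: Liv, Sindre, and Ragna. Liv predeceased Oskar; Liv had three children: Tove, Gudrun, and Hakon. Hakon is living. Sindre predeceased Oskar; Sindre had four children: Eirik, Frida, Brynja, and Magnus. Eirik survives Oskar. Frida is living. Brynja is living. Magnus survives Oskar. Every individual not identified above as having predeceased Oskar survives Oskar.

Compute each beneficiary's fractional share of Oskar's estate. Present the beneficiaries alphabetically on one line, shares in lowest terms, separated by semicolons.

There is no surviving spouse, so the entire estate passes to Oskar's descendants per stirpes.
The estate is divided into 3 equal shares of 1/3 among Liv, Sindre, Ragna.
Liv predeceased; the 1/3 allotted to Liv's branch passes to Liv's issue by representation.
The 1/3 is divided into 3 equal shares of 1/9 among Tove, Gudrun, Hakon.
Tove is living and takes 1/9.
Gudrun is living and takes 1/9.
Hakon is living and takes 1/9.
Sindre predeceased; the 1/3 allotted to Sindre's branch passes to Sindre's issue by representation.
The 1/3 is divided into 4 equal shares of 1/12 among Eirik, Frida, Brynja, Magnus.
Eirik is living and takes 1/12.
Frida is living and takes 1/12.
Brynja is living and takes 1/12.
Magnus is living and takes 1/12.
Ragna is living and takes 1/3.

Brynja 1/12; Eirik 1/12; Frida 1/12; Gudrun 1/9; Hakon 1/9; Magnus 1/12; Ragna 1/3; Tove 1/9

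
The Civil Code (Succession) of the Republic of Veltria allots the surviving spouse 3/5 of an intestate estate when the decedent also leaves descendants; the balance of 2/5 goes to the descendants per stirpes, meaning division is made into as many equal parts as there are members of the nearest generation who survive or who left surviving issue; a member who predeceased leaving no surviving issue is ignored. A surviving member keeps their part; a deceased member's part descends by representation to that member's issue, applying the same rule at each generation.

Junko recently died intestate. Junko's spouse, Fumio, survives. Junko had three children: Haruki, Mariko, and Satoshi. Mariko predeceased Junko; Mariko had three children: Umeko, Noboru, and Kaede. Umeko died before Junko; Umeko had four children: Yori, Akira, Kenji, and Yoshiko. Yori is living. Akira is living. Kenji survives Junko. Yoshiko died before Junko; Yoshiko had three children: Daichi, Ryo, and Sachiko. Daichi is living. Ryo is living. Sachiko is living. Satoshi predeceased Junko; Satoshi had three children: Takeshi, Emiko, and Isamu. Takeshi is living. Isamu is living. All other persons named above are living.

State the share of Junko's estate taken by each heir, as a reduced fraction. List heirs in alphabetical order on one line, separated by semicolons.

Fumio, as surviving spouse, takes 3/5.
The remaining 2/5 passes to Junko's descendants per stirpes.
The 2/5 is divided into 3 equal shares of 2/15 among Haruki, Mariko, Satoshi.
Haruki is living and takes 2/15.
Mariko predeceased; the 2/15 allotted to Mariko's branch passes to Mariko's issue by representation.
The 2/15 is divided into 3 equal shares of 2/45 among Umeko, Noboru, Kaede.
Umeko predeceased; the 2/45 allotted to Umeko's branch passes to Umeko's issue by representation.
The 2/45 is divided into 4 equal shares of 1/90 among Yori, Akira, Kenji, Yoshiko.
Yori is living and takes 1/90.
Akira is living and takes 1/90.
Kenji is living and takes 1/90.
Yoshiko predeceased; the 1/90 allotted to Yoshiko's branch passes to Yoshiko's issue by representation.
The 1/90 is divided into 3 equal shares of 1/270 among Daichi, Ryo, Sachiko.
Daichi is living and takes 1/270.
Ryo is living and takes 1/270.
Sachiko is living and takes 1/270.
Noboru is living and takes 2/45.
Kaede is living and takes 2/45.
Satoshi predeceased; the 2/15 allotted to Satoshi's branch passes to Satoshi's issue by representation.
The 2/15 is divided into 3 equal shares of 2/45 among Takeshi, Emiko, Isamu.
Takeshi is living and takes 2/45.
Emiko is living and takes 2/45.
Isamu is living and takes 2/45.

Akira 1/90; Daichi 1/270; Emiko 2/45; Fumio 3/5; Haruki 2/15; Isamu 2/45; Kaede 2/45; Kenji 1/90; Noboru 2/45; Ryo 1/270; Sachiko 1/270; Takeshi 2/45; Yori 1/90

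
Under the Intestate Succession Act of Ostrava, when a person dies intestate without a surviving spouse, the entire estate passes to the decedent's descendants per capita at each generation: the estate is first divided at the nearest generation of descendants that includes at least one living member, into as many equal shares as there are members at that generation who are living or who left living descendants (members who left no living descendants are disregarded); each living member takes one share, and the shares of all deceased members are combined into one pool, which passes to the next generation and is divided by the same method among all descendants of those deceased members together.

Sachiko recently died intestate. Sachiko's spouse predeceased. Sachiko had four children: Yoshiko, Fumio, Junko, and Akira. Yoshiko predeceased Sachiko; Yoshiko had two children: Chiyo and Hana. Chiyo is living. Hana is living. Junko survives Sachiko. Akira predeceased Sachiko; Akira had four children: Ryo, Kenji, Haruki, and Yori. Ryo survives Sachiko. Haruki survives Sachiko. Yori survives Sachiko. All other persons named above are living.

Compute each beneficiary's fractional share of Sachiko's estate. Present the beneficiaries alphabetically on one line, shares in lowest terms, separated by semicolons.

There is no surviving spouse, so the entire estate passes to Sachiko's descendants per capita at each generation.
At generation 1 (Yoshiko, Fumio, Junko, Akira) there are 4 shares of (1)/4 = 1/4 each.
Living: Fumio and Junko — each takes 1/4.
Deceased: Yoshiko and Akira. Their combined 1/2 is pooled and carried to generation 2.
At generation 2 (Chiyo, Hana, Ryo, Kenji, Haruki, Yori) there are 6 shares of (1/2)/6 = 1/12 each.
Living: Chiyo, Hana, Ryo, Kenji, Haruki, and Yori — each takes 1/12.

Chiyo 1/12; Fumio 1/4; Hana 1/12; Haruki 1/12; Junko 1/4; Kenji 1/12; Ryo 1/12; Yori 1/12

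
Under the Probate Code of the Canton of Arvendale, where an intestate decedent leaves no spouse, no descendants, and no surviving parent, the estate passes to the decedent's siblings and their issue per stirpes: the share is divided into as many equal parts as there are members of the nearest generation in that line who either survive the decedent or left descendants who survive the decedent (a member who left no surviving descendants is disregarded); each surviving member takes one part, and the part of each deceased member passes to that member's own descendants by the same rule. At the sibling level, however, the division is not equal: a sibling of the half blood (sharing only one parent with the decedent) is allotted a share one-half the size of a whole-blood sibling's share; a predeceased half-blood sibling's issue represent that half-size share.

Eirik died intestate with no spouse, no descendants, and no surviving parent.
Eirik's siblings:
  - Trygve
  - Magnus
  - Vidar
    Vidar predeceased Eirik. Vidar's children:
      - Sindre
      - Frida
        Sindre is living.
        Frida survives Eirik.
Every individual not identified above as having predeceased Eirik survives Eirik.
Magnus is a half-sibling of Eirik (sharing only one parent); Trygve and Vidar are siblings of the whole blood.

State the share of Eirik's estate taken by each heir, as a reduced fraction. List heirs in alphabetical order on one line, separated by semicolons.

Frida 1/5; Magnus 1/5; Sindre 1/5; Trygve 2/5

No spouse, descendants, or parent survives, so the estate passes to Eirik's siblings per stirpes.
Half-blood siblings count for one-half the weight of whole-blood siblings at the initial division.
Dividing 1 in proportion to weights (total weight 5/2): Trygve (weight 1) → 2/5; Magnus (weight 1/2) → 1/5; Vidar (weight 1) → 2/5.
Trygve is living and takes 2/5.
Magnus is living and takes 1/5.
Vidar predeceased; the 2/5 allotted to Vidar's branch passes to Vidar's issue by representation.
The 2/5 is divided into 2 equal shares of 1/5 among Sindre, Frida.
Sindre is living and takes 1/5.
Frida is living and takes 1/5.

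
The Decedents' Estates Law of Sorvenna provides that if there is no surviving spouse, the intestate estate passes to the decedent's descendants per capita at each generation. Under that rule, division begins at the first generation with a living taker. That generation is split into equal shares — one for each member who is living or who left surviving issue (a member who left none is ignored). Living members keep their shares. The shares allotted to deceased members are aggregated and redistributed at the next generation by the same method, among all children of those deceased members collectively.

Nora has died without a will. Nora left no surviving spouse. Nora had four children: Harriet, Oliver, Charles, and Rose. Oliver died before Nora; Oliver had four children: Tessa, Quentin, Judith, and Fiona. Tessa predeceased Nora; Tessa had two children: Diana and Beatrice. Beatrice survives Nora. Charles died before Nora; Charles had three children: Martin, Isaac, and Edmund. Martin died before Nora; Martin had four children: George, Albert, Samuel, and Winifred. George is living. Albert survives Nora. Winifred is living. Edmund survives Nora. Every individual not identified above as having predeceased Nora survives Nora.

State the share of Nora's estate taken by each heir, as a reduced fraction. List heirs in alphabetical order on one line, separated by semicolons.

There is no surviving spouse, so the entire estate passes to Nora's descendants per capita at each generation.
At generation 1 (Harriet, Oliver, Charles, Rose) there are 4 shares of (1)/4 = 1/4 each.
Living: Harriet and Rose — each takes 1/4.
Deceased: Oliver and Charles. Their combined 1/2 is pooled and carried to generation 2.
At generation 2 (Tessa, Quentin, Judith, Fiona, Martin, Isaac, Edmund) there are 7 shares of (1/2)/7 = 1/14 each.
Living: Quentin, Judith, Fiona, Isaac, and Edmund — each takes 1/14.
Deceased: Tessa and Martin. Their combined 1/7 is pooled and carried to generation 3.
At generation 3 (Diana, Beatrice, George, Albert, Samuel, Winifred) there are 6 shares of (1/7)/6 = 1/42 each.
Living: Diana, Beatrice, George, Albert, Samuel, and Winifred — each takes 1/42.

Albert 1/42; Beatrice 1/42; Diana 1/42; Edmund 1/14; Fiona 1/14; George 1/42; Harriet 1/4; Isaac 1/14; Judith 1/14; Quentin 1/14; Rose 1/4; Samuel 1/42; Winifred 1/42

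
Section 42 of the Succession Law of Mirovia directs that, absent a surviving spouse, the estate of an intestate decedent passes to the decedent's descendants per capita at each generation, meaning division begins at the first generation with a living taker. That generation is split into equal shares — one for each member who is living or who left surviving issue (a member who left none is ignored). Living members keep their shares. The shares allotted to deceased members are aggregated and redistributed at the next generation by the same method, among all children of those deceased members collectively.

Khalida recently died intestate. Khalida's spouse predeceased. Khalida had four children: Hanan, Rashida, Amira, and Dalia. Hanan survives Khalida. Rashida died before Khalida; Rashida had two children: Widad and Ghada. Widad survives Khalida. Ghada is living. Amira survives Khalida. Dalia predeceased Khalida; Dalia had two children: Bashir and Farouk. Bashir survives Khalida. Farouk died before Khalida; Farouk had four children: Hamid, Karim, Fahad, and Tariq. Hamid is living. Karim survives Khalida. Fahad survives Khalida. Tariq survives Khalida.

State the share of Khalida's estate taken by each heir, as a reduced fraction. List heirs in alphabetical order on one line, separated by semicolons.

Amira 1/4; Bashir 1/8; Fahad 1/32; Ghada 1/8; Hamid 1/32; Hanan 1/4; Karim 1/32; Tariq 1/32; Widad 1/8

There is no surviving spouse, so the entire estate passes to Khalida's descendants per capita at each generation.
At generation 1 (Hanan, Rashida, Amira, Dalia) there are 4 shares of (1)/4 = 1/4 each.
Living: Hanan and Amira — each takes 1/4.
Deceased: Rashida and Dalia. Their combined 1/2 is pooled and carried to generation 2.
At generation 2 (Widad, Ghada, Bashir, Farouk) there are 4 shares of (1/2)/4 = 1/8 each.
Living: Widad, Ghada, and Bashir — each takes 1/8.
Deceased: Farouk. That 1/8 share is carried to generation 3.
At generation 3 (Hamid, Karim, Fahad, Tariq) there are 4 shares of (1/8)/4 = 1/32 each.
Living: Hamid, Karim, Fahad, and Tariq — each takes 1/32.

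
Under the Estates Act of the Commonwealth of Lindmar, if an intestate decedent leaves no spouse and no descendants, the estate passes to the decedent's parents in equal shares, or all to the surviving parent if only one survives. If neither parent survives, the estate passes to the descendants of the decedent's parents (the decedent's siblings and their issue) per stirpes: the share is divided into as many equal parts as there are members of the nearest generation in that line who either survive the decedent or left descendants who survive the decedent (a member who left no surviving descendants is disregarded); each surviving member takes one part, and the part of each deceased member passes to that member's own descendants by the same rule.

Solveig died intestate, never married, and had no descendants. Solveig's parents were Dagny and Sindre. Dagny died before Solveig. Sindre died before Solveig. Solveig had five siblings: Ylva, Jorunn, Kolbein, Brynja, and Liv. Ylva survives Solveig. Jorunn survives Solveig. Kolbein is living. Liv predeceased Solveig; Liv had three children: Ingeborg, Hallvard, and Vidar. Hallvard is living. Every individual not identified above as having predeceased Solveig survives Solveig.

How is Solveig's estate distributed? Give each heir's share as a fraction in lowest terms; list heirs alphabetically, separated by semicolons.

Brynja 1/5; Hallvard 1/15; Ingeborg 1/15; Jorunn 1/5; Kolbein 1/5; Vidar 1/15; Ylva 1/5

Neither parent survives and there are no descendants, so the estate passes to Solveig's siblings and their issue per stirpes.
The estate is divided into 5 equal shares of 1/5 among Ylva, Jorunn, Kolbein, Brynja, Liv.
Ylva is living and takes 1/5.
Jorunn is living and takes 1/5.
Kolbein is living and takes 1/5.
Brynja is living and takes 1/5.
Liv predeceased; the 1/5 allotted to Liv's branch passes to Liv's issue by representation.
The 1/5 is divided into 3 equal shares of 1/15 among Ingeborg, Hallvard, Vidar.
Ingeborg is living and takes 1/15.
Hallvard is living and takes 1/15.
Vidar is living and takes 1/15.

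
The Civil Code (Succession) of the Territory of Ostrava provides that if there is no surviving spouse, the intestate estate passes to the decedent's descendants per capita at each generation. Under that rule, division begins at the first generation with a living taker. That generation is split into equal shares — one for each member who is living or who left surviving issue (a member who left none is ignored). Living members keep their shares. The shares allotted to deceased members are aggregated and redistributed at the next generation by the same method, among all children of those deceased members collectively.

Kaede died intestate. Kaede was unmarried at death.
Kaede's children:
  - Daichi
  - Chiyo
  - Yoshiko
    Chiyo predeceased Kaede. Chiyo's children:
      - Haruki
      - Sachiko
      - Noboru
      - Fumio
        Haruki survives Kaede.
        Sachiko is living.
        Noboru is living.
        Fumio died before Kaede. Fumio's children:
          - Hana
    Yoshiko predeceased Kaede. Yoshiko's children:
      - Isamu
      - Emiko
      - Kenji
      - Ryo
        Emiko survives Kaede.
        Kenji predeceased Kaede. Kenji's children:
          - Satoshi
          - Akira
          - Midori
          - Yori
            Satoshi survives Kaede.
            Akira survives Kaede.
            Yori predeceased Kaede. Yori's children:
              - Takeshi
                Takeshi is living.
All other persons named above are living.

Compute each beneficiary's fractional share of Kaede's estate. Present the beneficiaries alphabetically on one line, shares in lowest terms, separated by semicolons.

Akira 1/30; Daichi 1/3; Emiko 1/12; Hana 1/30; Haruki 1/12; Isamu 1/12; Midori 1/30; Noboru 1/12; Ryo 1/12; Sachiko 1/12; Satoshi 1/30; Takeshi 1/30

There is no surviving spouse, so the entire estate passes to Kaede's descendants per capita at each generation.
At generation 1 (Daichi, Chiyo, Yoshiko) there are 3 shares of (1)/3 = 1/3 each.
Living: Daichi — each takes 1/3.
Deceased: Chiyo and Yoshiko. Their combined 2/3 is pooled and carried to generation 2.
At generation 2 (Haruki, Sachiko, Noboru, Fumio, Isamu, Emiko, Kenji, Ryo) there are 8 shares of (2/3)/8 = 1/12 each.
Living: Haruki, Sachiko, Noboru, Isamu, Emiko, and Ryo — each takes 1/12.
Deceased: Fumio and Kenji. Their combined 1/6 is pooled and carried to generation 3.
At generation 3 (Hana, Satoshi, Akira, Midori, Yori) there are 5 shares of (1/6)/5 = 1/30 each.
Living: Hana, Satoshi, Akira, and Midori — each takes 1/30.
Deceased: Yori. That 1/30 share is carried to generation 4.
At generation 4 (Takeshi) there are 1 shares of (1/30)/1 = 1/30 each.
Living: Takeshi — each takes 1/30.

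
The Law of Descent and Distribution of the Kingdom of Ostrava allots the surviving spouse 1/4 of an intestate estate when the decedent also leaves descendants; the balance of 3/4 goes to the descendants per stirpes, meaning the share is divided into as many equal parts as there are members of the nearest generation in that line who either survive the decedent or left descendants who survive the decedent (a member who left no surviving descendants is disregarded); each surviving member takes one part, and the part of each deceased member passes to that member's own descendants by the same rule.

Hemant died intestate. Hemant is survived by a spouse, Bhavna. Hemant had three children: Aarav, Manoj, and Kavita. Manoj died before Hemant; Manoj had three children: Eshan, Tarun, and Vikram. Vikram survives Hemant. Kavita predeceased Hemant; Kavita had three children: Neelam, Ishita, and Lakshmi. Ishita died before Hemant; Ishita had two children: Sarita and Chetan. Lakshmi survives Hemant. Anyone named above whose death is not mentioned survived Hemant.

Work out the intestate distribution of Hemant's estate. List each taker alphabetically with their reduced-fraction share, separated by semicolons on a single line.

Bhavna, as surviving spouse, takes 1/4.
The remaining 3/4 passes to Hemant's descendants per stirpes.
The 3/4 is divided into 3 equal shares of 1/4 among Aarav, Manoj, Kavita.
Aarav is living and takes 1/4.
Manoj predeceased; the 1/4 allotted to Manoj's branch passes to Manoj's issue by representation.
The 1/4 is divided into 3 equal shares of 1/12 among Eshan, Tarun, Vikram.
Eshan is living and takes 1/12.
Tarun is living and takes 1/12.
Vikram is living and takes 1/12.
Kavita predeceased; the 1/4 allotted to Kavita's branch passes to Kavita's issue by representation.
The 1/4 is divided into 3 equal shares of 1/12 among Neelam, Ishita, Lakshmi.
Neelam is living and takes 1/12.
Ishita predeceased; the 1/12 allotted to Ishita's branch passes to Ishita's issue by representation.
The 1/12 is divided into 2 equal shares of 1/24 among Sarita, Chetan.
Sarita is living and takes 1/24.
Chetan is living and takes 1/24.
Lakshmi is living and takes 1/12.

Aarav 1/4; Bhavna 1/4; Chetan 1/24; Eshan 1/12; Lakshmi 1/12; Neelam 1/12; Sarita 1/24; Tarun 1/12; Vikram 1/12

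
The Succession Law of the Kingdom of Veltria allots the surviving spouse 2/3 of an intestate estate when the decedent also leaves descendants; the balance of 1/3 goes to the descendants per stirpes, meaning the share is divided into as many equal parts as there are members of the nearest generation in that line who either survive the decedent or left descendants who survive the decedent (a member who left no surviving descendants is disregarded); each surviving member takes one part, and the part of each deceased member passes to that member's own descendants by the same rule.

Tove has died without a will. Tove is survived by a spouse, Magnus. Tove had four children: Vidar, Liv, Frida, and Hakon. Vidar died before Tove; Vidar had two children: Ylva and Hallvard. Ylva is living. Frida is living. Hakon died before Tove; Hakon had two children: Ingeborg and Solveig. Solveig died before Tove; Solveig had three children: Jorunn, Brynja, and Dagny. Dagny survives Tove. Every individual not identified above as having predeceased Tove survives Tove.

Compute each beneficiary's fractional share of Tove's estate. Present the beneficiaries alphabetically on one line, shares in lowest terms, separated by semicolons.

Magnus, as surviving spouse, takes 2/3.
The remaining 1/3 passes to Tove's descendants per stirpes.
The 1/3 is divided into 4 equal shares of 1/12 among Vidar, Liv, Frida, Hakon.
Vidar predeceased; the 1/12 allotted to Vidar's branch passes to Vidar's issue by representation.
The 1/12 is divided into 2 equal shares of 1/24 among Ylva, Hallvard.
Ylva is living and takes 1/24.
Hallvard is living and takes 1/24.
Liv is living and takes 1/12.
Frida is living and takes 1/12.
Hakon predeceased; the 1/12 allotted to Hakon's branch passes to Hakon's issue by representation.
The 1/12 is divided into 2 equal shares of 1/24 among Ingeborg, Solveig.
Ingeborg is living and takes 1/24.
Solveig predeceased; the 1/24 allotted to Solveig's branch passes to Solveig's issue by representation.
The 1/24 is divided into 3 equal shares of 1/72 among Jorunn, Brynja, Dagny.
Jorunn is living and takes 1/72.
Brynja is living and takes 1/72.
Dagny is living and takes 1/72.

Brynja 1/72; Dagny 1/72; Frida 1/12; Hallvard 1/24; Ingeborg 1/24; Jorunn 1/72; Liv 1/12; Magnus 2/3; Ylva 1/24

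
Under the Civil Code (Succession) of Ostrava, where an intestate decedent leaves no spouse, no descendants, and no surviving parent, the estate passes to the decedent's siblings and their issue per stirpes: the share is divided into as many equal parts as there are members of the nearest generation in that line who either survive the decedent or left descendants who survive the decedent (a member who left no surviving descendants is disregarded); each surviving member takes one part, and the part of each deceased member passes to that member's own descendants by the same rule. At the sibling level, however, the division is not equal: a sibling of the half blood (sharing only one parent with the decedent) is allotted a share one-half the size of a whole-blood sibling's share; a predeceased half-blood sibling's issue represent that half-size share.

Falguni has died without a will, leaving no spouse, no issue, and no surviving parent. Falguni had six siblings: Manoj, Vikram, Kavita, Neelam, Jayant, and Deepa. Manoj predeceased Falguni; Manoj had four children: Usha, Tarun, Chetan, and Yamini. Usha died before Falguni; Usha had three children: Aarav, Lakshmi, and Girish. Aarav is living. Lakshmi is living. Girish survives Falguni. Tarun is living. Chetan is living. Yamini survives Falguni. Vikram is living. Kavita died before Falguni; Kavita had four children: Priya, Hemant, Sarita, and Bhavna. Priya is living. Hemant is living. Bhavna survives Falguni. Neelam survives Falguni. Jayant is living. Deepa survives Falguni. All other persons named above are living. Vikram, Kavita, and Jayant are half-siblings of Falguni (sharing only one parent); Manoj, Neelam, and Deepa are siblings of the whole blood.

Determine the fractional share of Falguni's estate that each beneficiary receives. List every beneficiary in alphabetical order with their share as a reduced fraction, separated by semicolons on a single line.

No spouse, descendants, or parent survives, so the estate passes to Falguni's siblings per stirpes.
Half-blood siblings count for one-half the weight of whole-blood siblings at the initial division.
Dividing 1 in proportion to weights (total weight 9/2): Manoj (weight 1) → 2/9; Vikram (weight 1/2) → 1/9; Kavita (weight 1/2) → 1/9; Neelam (weight 1) → 2/9; Jayant (weight 1/2) → 1/9; Deepa (weight 1) → 2/9.
Manoj predeceased; the 2/9 allotted to Manoj's branch passes to Manoj's issue by representation.
The 2/9 is divided into 4 equal shares of 1/18 among Usha, Tarun, Chetan, Yamini.
Usha predeceased; the 1/18 allotted to Usha's branch passes to Usha's issue by representation.
The 1/18 is divided into 3 equal shares of 1/54 among Aarav, Lakshmi, Girish.
Aarav is living and takes 1/54.
Lakshmi is living and takes 1/54.
Girish is living and takes 1/54.
Tarun is living and takes 1/18.
Chetan is living and takes 1/18.
Yamini is living and takes 1/18.
Vikram is living and takes 1/9.
Kavita predeceased; the 1/9 allotted to Kavita's branch passes to Kavita's issue by representation.
The 1/9 is divided into 4 equal shares of 1/36 among Priya, Hemant, Sarita, Bhavna.
Priya is living and takes 1/36.
Hemant is living and takes 1/36.
Sarita is living and takes 1/36.
Bhavna is living and takes 1/36.
Neelam is living and takes 2/9.
Jayant is living and takes 1/9.
Deepa is living and takes 2/9.

Aarav 1/54; Bhavna 1/36; Chetan 1/18; Deepa 2/9; Girish 1/54; Hemant 1/36; Jayant 1/9; Lakshmi 1/54; Neelam 2/9; Priya 1/36; Sarita 1/36; Tarun 1/18; Vikram 1/9; Yamini 1/18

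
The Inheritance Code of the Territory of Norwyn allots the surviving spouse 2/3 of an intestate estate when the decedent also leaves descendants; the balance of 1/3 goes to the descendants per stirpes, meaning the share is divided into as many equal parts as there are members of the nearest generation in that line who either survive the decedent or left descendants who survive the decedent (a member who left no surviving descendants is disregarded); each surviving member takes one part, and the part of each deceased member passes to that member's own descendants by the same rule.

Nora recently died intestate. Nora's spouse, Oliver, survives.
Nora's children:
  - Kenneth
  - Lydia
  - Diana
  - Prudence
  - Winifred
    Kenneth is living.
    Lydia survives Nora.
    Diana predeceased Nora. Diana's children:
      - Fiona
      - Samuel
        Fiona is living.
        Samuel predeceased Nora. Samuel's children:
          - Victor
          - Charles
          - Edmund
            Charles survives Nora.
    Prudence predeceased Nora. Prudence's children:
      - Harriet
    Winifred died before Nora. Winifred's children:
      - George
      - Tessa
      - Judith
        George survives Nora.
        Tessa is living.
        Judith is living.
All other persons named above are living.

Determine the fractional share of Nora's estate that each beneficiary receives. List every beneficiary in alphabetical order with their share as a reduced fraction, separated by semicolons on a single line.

Oliver, as surviving spouse, takes 2/3.
The remaining 1/3 passes to Nora's descendants per stirpes.
The 1/3 is divided into 5 equal shares of 1/15 among Kenneth, Lydia, Diana, Prudence, Winifred.
Kenneth is living and takes 1/15.
Lydia is living and takes 1/15.
Diana predeceased; the 1/15 allotted to Diana's branch passes to Diana's issue by representation.
The 1/15 is divided into 2 equal shares of 1/30 among Fiona, Samuel.
Fiona is living and takes 1/30.
Samuel predeceased; the 1/30 allotted to Samuel's branch passes to Samuel's issue by representation.
The 1/30 is divided into 3 equal shares of 1/90 among Victor, Charles, Edmund.
Victor is living and takes 1/90.
Charles is living and takes 1/90.
Edmund is living and takes 1/90.
Prudence predeceased; the 1/15 allotted to Prudence's branch passes to Prudence's issue by representation.
Harriet is the sole taker at this level and receives the full 1/15.
Winifred predeceased; the 1/15 allotted to Winifred's branch passes to Winifred's issue by representation.
The 1/15 is divided into 3 equal shares of 1/45 among George, Tessa, Judith.
George is living and takes 1/45.
Tessa is living and takes 1/45.
Judith is living and takes 1/45.

Charles 1/90; Edmund 1/90; Fiona 1/30; George 1/45; Harriet 1/15; Judith 1/45; Kenneth 1/15; Lydia 1/15; Oliver 2/3; Tessa 1/45; Victor 1/90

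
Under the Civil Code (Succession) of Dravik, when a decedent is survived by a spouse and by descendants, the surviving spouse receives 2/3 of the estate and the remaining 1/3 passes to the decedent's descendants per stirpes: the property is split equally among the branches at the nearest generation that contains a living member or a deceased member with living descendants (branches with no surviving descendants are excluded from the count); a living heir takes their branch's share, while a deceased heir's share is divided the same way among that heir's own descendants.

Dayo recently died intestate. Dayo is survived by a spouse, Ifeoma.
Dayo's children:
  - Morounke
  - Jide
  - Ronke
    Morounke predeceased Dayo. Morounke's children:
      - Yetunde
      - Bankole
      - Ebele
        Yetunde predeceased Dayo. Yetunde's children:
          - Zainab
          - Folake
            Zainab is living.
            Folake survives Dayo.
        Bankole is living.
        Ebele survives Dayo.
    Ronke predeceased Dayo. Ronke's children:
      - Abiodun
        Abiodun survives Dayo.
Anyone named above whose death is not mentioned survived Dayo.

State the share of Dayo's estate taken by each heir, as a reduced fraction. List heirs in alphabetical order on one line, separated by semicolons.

Ifeoma, as surviving spouse, takes 2/3.
The remaining 1/3 passes to Dayo's descendants per stirpes.
The 1/3 is divided into 3 equal shares of 1/9 among Morounke, Jide, Ronke.
Morounke predeceased; the 1/9 allotted to Morounke's branch passes to Morounke's issue by representation.
The 1/9 is divided into 3 equal shares of 1/27 among Yetunde, Bankole, Ebele.
Yetunde predeceased; the 1/27 allotted to Yetunde's branch passes to Yetunde's issue by representation.
The 1/27 is divided into 2 equal shares of 1/54 among Zainab, Folake.
Zainab is living and takes 1/54.
Folake is living and takes 1/54.
Bankole is living and takes 1/27.
Ebele is living and takes 1/27.
Jide is living and takes 1/9.
Ronke predeceased; the 1/9 allotted to Ronke's branch passes to Ronke's issue by representation.
Abiodun is the sole taker at this level and receives the full 1/9.

Abiodun 1/9; Bankole 1/27; Ebele 1/27; Folake 1/54; Ifeoma 2/3; Jide 1/9; Zainab 1/54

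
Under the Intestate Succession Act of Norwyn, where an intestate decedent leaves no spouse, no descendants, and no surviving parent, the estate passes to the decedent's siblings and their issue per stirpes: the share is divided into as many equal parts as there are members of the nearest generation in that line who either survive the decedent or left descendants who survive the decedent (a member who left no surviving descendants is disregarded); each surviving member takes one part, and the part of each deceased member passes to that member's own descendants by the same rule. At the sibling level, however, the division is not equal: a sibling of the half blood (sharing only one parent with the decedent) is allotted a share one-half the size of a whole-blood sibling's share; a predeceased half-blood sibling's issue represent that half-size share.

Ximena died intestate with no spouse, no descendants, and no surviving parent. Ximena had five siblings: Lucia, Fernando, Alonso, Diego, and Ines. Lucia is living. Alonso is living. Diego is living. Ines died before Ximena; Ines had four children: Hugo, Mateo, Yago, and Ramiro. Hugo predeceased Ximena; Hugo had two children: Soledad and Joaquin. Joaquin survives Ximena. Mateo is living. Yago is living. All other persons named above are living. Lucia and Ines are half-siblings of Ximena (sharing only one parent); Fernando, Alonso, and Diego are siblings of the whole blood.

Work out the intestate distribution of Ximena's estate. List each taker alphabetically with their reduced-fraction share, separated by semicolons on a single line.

No spouse, descendants, or parent survives, so the estate passes to Ximena's siblings per stirpes.
Half-blood siblings count for one-half the weight of whole-blood siblings at the initial division.
Dividing 1 in proportion to weights (total weight 4): Lucia (weight 1/2) → 1/8; Fernando (weight 1) → 1/4; Alonso (weight 1) → 1/4; Diego (weight 1) → 1/4; Ines (weight 1/2) → 1/8.
Lucia is living and takes 1/8.
Fernando is living and takes 1/4.
Alonso is living and takes 1/4.
Diego is living and takes 1/4.
Ines predeceased; the 1/8 allotted to Ines's branch passes to Ines's issue by representation.
The 1/8 is divided into 4 equal shares of 1/32 among Hugo, Mateo, Yago, Ramiro.
Hugo predeceased; the 1/32 allotted to Hugo's branch passes to Hugo's issue by representation.
The 1/32 is divided into 2 equal shares of 1/64 among Soledad, Joaquin.
Soledad is living and takes 1/64.
Joaquin is living and takes 1/64.
Mateo is living and takes 1/32.
Yago is living and takes 1/32.
Ramiro is living and takes 1/32.

Alonso 1/4; Diego 1/4; Fernando 1/4; Joaquin 1/64; Lucia 1/8; Mateo 1/32; Ramiro 1/32; Soledad 1/64; Yago 1/32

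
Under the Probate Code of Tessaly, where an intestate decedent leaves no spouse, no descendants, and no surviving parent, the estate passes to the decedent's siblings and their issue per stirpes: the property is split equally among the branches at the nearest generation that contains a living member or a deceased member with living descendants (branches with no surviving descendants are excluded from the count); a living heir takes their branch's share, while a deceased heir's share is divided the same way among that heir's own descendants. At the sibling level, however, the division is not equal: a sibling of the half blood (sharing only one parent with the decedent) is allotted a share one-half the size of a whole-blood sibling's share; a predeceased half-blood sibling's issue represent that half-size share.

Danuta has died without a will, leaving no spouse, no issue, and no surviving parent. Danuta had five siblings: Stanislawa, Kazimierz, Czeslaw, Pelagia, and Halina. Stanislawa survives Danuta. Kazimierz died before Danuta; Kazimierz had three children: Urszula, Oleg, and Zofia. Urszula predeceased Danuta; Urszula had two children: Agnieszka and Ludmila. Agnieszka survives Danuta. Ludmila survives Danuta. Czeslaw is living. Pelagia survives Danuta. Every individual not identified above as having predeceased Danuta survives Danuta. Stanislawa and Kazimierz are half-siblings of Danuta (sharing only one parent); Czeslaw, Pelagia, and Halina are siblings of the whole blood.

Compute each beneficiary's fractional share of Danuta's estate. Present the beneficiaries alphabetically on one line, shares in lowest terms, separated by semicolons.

No spouse, descendants, or parent survives, so the estate passes to Danuta's siblings per stirpes.
Half-blood siblings count for one-half the weight of whole-blood siblings at the initial division.
Dividing 1 in proportion to weights (total weight 4): Stanislawa (weight 1/2) → 1/8; Kazimierz (weight 1/2) → 1/8; Czeslaw (weight 1) → 1/4; Pelagia (weight 1) → 1/4; Halina (weight 1) → 1/4.
Stanislawa is living and takes 1/8.
Kazimierz predeceased; the 1/8 allotted to Kazimierz's branch passes to Kazimierz's issue by representation.
The 1/8 is divided into 3 equal shares of 1/24 among Urszula, Oleg, Zofia.
Urszula predeceased; the 1/24 allotted to Urszula's branch passes to Urszula's issue by representation.
The 1/24 is divided into 2 equal shares of 1/48 among Agnieszka, Ludmila.
Agnieszka is living and takes 1/48.
Ludmila is living and takes 1/48.
Oleg is living and takes 1/24.
Zofia is living and takes 1/24.
Czeslaw is living and takes 1/4.
Pelagia is living and takes 1/4.
Halina is living and takes 1/4.

Agnieszka 1/48; Czeslaw 1/4; Halina 1/4; Ludmila 1/48; Oleg 1/24; Pelagia 1/4; Stanislawa 1/8; Zofia 1/24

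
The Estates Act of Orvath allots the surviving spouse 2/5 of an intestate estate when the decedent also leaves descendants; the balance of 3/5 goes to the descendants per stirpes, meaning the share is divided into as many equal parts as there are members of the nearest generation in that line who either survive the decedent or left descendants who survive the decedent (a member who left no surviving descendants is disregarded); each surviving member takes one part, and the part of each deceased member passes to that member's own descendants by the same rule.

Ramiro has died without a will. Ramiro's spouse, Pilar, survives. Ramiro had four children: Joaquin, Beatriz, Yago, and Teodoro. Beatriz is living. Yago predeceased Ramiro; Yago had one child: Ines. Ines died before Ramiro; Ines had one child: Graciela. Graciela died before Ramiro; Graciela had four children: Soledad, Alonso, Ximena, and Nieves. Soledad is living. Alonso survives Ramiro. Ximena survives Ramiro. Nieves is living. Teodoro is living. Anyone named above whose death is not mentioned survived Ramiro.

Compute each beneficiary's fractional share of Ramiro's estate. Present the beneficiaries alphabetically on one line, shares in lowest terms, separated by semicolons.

Alonso 3/80; Beatriz 3/20; Joaquin 3/20; Nieves 3/80; Pilar 2/5; Soledad 3/80; Teodoro 3/20; Ximena 3/80

Pilar, as surviving spouse, takes 2/5.
The remaining 3/5 passes to Ramiro's descendants per stirpes.
The 3/5 is divided into 4 equal shares of 3/20 among Joaquin, Beatriz, Yago, Teodoro.
Joaquin is living and takes 3/20.
Beatriz is living and takes 3/20.
Yago predeceased; the 3/20 allotted to Yago's branch passes to Yago's issue by representation.
Ines's line is the sole branch at this level, so the full 3/20 passes to Ines's issue by representation.
Graciela's line is the sole branch at this level, so the full 3/20 passes to Graciela's issue by representation.
The 3/20 is divided into 4 equal shares of 3/80 among Soledad, Alonso, Ximena, Nieves.
Soledad is living and takes 3/80.
Alonso is living and takes 3/80.
Ximena is living and takes 3/80.
Nieves is living and takes 3/80.
Teodoro is living and takes 3/20.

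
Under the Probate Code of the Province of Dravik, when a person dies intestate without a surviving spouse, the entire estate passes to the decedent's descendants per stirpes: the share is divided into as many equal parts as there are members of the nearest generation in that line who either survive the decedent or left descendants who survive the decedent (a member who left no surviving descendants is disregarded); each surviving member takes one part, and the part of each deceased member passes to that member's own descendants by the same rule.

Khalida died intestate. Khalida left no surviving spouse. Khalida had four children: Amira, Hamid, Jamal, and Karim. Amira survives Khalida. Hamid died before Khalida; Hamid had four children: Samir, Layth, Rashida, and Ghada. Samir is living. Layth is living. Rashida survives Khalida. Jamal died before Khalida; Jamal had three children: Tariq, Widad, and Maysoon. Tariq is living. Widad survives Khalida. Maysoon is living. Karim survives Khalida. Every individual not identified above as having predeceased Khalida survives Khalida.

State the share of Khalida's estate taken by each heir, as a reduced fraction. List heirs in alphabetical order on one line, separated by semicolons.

There is no surviving spouse, so the entire estate passes to Khalida's descendants per stirpes.
The estate is divided into 4 equal shares of 1/4 among Amira, Hamid, Jamal, Karim.
Amira is living and takes 1/4.
Hamid predeceased; the 1/4 allotted to Hamid's branch passes to Hamid's issue by representation.
The 1/4 is divided into 4 equal shares of 1/16 among Samir, Layth, Rashida, Ghada.
Samir is living and takes 1/16.
Layth is living and takes 1/16.
Rashida is living and takes 1/16.
Ghada is living and takes 1/16.
Jamal predeceased; the 1/4 allotted to Jamal's branch passes to Jamal's issue by representation.
The 1/4 is divided into 3 equal shares of 1/12 among Tariq, Widad, Maysoon.
Tariq is living and takes 1/12.
Widad is living and takes 1/12.
Maysoon is living and takes 1/12.
Karim is living and takes 1/4.

Amira 1/4; Ghada 1/16; Karim 1/4; Layth 1/16; Maysoon 1/12; Rashida 1/16; Samir 1/16; Tariq 1/12; Widad 1/12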